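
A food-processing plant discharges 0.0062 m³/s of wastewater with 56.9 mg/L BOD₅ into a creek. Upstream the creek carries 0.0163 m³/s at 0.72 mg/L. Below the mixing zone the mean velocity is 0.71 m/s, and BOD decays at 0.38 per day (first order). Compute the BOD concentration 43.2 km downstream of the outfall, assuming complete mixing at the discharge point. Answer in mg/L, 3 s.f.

After complete mixing, C₀ = (0.0062·56.9 + 0.0163·0.72) / 0.0225 = 16.2 mg/L.
Travel time t = 4.32e+04 m / 0.71 m/s = 6.085e+04 s = 0.7042 d.
C = 16.2·exp(−0.38·0.7042) = 16.2·0.7652 = 12.4 mg/L.

12.4 mg/L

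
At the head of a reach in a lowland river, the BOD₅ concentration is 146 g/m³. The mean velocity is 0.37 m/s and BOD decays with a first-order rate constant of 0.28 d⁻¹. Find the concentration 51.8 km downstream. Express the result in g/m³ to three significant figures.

Travel time t = 51.8 km / 0.37 m/s = 5.18e+04/0.37 = 1.4e+05 s = 1.62 d.
First-order decay: C = 146·exp(−0.28·1.62) = 146·0.6353 = 92.75 g/m³.

92.7 g/m³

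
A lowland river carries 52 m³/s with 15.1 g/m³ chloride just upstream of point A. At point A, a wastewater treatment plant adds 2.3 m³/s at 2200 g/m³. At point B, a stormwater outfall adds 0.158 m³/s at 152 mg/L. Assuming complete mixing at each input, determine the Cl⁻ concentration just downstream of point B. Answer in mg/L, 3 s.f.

After input A: C = (52·15.1 + 2.3·2200) / 54.3 = 107.6 mg/L.
After input B: C = (54.3·107.6 + 0.158·152) / 54.46 = 107.8 mg/L.

108 mg/L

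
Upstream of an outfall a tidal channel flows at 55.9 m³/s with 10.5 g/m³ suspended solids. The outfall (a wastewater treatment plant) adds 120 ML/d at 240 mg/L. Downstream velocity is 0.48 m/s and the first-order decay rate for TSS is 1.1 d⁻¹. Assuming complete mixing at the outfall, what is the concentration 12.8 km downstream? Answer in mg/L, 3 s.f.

120 ML/d = 1.389 m³/s.
After complete mixing, C₀ = (1.389·240 + 55.9·10.5) / 57.29 = 16.06 mg/L.
Travel time t = 1.28e+04 m / 0.48 m/s = 2.667e+04 s = 0.3086 d.
C = 16.06·exp(−1.1·0.3086) = 16.06·0.7121 = 11.44 mg/L.

11.4 mg/L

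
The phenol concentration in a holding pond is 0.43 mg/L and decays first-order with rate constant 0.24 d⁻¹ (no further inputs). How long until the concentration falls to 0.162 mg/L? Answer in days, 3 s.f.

t = ln(C₀/C)/k = ln(0.43/0.162)/0.24 = 0.9762/0.24 = 4.067 d.

4.07 d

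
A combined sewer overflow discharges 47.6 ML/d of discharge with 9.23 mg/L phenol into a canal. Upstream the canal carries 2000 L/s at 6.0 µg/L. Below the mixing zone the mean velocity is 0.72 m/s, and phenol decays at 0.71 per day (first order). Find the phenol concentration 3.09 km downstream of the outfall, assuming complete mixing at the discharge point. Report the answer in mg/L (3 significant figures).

1.93 mg/L

47.6 ML/d = 0.5509 m³/s.
2000 L/s = 2 m³/s.
6.0 µg/L = 0.006 mg/L.
After complete mixing, C₀ = (0.5509·9.23 + 2·0.006) / 2.551 = 1.998 mg/L.
Travel time t = 3090 m / 0.72 m/s = 4292 s = 0.04967 d.
C = 1.998·exp(−0.71·0.04967) = 1.998·0.9653 = 1.929 mg/L.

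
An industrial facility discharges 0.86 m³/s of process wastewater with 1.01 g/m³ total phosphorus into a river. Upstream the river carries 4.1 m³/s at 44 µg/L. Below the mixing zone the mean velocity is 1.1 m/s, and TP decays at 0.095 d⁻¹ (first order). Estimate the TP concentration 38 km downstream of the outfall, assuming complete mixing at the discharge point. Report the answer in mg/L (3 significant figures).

44 µg/L = 0.044 mg/L.
After complete mixing, C₀ = (0.86·1.01 + 4.1·0.044) / 4.96 = 0.2115 mg/L.
Travel time t = 3.8e+04 m / 1.1 m/s = 3.455e+04 s = 0.3998 d.
C = 0.2115·exp(−0.095·0.3998) = 0.2115·0.9627 = 0.2036 mg/L.

0.204 mg/L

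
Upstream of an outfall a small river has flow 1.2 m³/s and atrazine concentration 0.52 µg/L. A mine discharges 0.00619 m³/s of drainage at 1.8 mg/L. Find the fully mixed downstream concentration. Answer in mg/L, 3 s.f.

0.52 µg/L = 0.00052 mg/L.
Conservation of mass across the mixing zone: C = (0.00619·1.8 + 1.2·0.00052) / (0.00619 + 1.2) = 0.01177/1.206 = 0.009755 mg/L.

0.00975 mg/L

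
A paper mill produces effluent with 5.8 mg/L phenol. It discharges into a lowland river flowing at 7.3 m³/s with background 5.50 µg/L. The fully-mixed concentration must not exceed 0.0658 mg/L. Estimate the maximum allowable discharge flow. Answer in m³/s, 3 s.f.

5.50 µg/L = 0.0055 mg/L.
Mass balance at complete mixing: C_std·(Q_w + Q_r) = Q_w·C_e + Q_r·C_b.
Rearranging, Q_w = Q_r·(C_std − C_b)/(C_e − C_std) = 7.3·(0.0658 − 0.0055) / (5.8 − 0.0658) = 0.07677 m³/s.

0.0768 m³/s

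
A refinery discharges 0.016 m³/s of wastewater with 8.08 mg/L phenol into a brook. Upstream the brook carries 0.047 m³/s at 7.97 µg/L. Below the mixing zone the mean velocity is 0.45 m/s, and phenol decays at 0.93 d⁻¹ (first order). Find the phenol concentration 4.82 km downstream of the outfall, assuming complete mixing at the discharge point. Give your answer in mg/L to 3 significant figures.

7.97 µg/L = 0.00797 mg/L.
After complete mixing, C₀ = (0.016·8.08 + 0.047·0.00797) / 0.063 = 2.058 mg/L.
Travel time t = 4820 m / 0.45 m/s = 1.071e+04 s = 0.124 d.
C = 2.058·exp(−0.93·0.124) = 2.058·0.8911 = 1.834 mg/L.

1.83 mg/L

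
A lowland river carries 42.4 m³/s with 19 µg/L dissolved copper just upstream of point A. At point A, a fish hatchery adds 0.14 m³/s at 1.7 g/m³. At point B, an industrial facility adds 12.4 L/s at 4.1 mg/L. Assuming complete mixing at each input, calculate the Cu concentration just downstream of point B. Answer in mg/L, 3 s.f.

0.0257 mg/L

19 µg/L = 0.019 mg/L.
After input A: C = (42.4·0.019 + 0.14·1.7) / 42.54 = 0.02453 mg/L.
12.4 L/s = 0.0124 m³/s.
After input B: C = (42.54·0.02453 + 0.0124·4.1) / 42.55 = 0.02572 mg/L.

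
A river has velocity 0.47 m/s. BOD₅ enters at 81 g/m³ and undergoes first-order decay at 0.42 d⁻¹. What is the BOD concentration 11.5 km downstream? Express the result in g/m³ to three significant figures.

Travel time t = 11.5 km / 0.47 m/s = 1.15e+04/0.47 = 2.447e+04 s = 0.2832 d.
First-order decay: C = 81·exp(−0.42·0.2832) = 81·0.8879 = 71.92 g/m³.

71.9 g/m³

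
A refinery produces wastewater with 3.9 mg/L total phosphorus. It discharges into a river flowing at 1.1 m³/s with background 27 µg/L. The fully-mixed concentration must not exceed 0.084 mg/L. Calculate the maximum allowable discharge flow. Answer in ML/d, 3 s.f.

27 µg/L = 0.027 mg/L.
Mass balance at complete mixing: C_std·(Q_w + Q_r) = Q_w·C_e + Q_r·C_b.
Rearranging, Q_w = Q_r·(C_std − C_b)/(C_e − C_std) = 1.1·(0.084 − 0.027) / (3.9 − 0.084) = 0.01643 m³/s.
= 1.42 ML/d.

1.42 ML/d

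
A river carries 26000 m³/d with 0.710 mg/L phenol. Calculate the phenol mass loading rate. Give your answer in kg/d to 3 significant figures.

26000 m³/d = 0.3009 m³/s.
Mass flux = Q·C = 0.3009 m³/s × 0.71 g/m³ = 0.2137 g/s.
= 0.2137 g/s × 86.4 = 18.46 kg/d.

18.5 kg/d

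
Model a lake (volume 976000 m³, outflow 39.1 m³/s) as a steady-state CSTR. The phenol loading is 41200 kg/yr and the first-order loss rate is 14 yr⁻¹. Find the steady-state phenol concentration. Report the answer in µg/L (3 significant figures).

Outflow Q = 39.1 m³/s × 3.156e+07 s/yr = 1.234e+09 m³/yr.
Steady-state CSTR mass balance: W = Q·C + k·V·C, so C = W/(Q + kV).
Q + kV = 1.234e+09 + 14·976000 = 1.248e+09 m³/yr.
C = 41200/1.248e+09 = 3.302e-05 kg/m³ = 0.03302 mg/L = 33.02 µg/L.

33.0 µg/L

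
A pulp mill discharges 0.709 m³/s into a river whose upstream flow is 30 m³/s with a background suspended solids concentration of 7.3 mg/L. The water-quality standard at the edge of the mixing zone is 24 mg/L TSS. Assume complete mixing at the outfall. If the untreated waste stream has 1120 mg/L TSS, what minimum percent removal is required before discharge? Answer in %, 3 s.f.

Mass balance: 24·30.71 = 0.709·Cₑ + 30·7.3.
Cₑ = (737 − 219) / 0.709 = 730.6 mg/L.
Required removal = 1 − 730.6/1120 = 34.77 %.

34.8 %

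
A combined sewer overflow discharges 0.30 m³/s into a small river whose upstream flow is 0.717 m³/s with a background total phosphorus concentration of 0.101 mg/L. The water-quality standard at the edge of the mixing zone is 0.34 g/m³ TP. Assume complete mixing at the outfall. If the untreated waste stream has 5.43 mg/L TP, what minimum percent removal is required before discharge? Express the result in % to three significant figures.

83.2 %

Mass balance: 0.34·1.017 = 0.3·Cₑ + 0.717·0.101.
Cₑ = (0.3458 − 0.07242) / 0.3 = 0.9112 mg/L.
Required removal = 1 − 0.9112/5.43 = 83.22 %.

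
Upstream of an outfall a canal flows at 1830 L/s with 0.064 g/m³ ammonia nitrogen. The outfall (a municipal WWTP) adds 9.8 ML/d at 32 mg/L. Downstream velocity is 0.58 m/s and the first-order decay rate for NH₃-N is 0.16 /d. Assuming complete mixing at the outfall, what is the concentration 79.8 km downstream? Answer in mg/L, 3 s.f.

9.8 ML/d = 0.1134 m³/s.
1830 L/s = 1.83 m³/s.
After complete mixing, C₀ = (0.1134·32 + 1.83·0.064) / 1.943 = 1.928 mg/L.
Travel time t = 7.98e+04 m / 0.58 m/s = 1.376e+05 s = 1.592 d.
C = 1.928·exp(−0.16·1.592) = 1.928·0.7751 = 1.494 mg/L.

1.49 mg/L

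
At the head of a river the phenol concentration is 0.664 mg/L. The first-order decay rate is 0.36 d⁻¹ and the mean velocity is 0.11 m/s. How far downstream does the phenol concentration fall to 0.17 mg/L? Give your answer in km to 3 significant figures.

From C = C₀·e^(−kt), t = ln(C₀/C)/k = ln(0.664/0.17)/0.36 = 1.362/0.36 = 3.785 d.
Distance = v·t = 0.11 m/s × 3.27e+05 s = 3.597e+04 m = 35.97 km.

36.0 km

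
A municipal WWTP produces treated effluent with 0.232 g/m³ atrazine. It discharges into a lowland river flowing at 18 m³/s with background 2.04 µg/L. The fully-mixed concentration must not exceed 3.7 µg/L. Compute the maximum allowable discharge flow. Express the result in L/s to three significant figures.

131 L/s

2.04 µg/L = 0.00204 mg/L.
3.7 µg/L = 0.0037 mg/L.
Mass balance at complete mixing: C_std·(Q_w + Q_r) = Q_w·C_e + Q_r·C_b.
Rearranging, Q_w = Q_r·(C_std − C_b)/(C_e − C_std) = 18·(0.0037 − 0.00204) / (0.232 − 0.0037) = 0.1309 m³/s.
= 130.9 L/s.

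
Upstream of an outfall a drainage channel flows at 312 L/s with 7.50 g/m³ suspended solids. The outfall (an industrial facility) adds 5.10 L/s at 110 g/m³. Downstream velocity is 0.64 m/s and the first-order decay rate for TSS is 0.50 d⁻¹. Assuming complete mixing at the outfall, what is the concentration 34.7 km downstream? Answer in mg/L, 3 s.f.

5.10 L/s = 0.0051 m³/s.
312 L/s = 0.312 m³/s.
After complete mixing, C₀ = (0.0051·110 + 0.312·7.5) / 0.3171 = 9.149 mg/L.
Travel time t = 3.47e+04 m / 0.64 m/s = 5.422e+04 s = 0.6275 d.
C = 9.149·exp(−0.50·0.6275) = 9.149·0.7307 = 6.685 mg/L.

6.68 mg/L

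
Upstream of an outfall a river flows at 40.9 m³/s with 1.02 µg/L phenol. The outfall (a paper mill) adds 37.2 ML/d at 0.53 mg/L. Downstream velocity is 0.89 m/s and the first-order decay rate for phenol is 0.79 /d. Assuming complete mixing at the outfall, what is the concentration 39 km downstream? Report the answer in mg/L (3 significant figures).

0.00437 mg/L

37.2 ML/d = 0.4306 m³/s.
1.02 µg/L = 0.00102 mg/L.
After complete mixing, C₀ = (0.4306·0.53 + 40.9·0.00102) / 41.33 = 0.006531 mg/L.
Travel time t = 3.9e+04 m / 0.89 m/s = 4.382e+04 s = 0.5072 d.
C = 0.006531·exp(−0.79·0.5072) = 0.006531·0.6699 = 0.004375 mg/L.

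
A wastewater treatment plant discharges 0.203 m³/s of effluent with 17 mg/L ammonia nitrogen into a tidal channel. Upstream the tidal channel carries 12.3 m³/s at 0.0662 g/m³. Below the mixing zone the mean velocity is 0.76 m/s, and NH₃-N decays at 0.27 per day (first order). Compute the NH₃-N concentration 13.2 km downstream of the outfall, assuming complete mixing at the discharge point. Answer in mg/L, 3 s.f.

After complete mixing, C₀ = (0.203·17 + 12.3·0.0662) / 12.5 = 0.3411 mg/L.
Travel time t = 1.32e+04 m / 0.76 m/s = 1.737e+04 s = 0.201 d.
C = 0.3411·exp(−0.27·0.201) = 0.3411·0.9472 = 0.3231 mg/L.

0.323 mg/L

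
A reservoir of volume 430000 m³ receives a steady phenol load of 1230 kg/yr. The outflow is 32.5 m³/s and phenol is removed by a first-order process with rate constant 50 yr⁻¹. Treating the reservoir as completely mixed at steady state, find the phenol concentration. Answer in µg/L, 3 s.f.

1.17 µg/L

Outflow Q = 32.5 m³/s × 3.156e+07 s/yr = 1.026e+09 m³/yr.
Steady-state CSTR mass balance: W = Q·C + k·V·C, so C = W/(Q + kV).
Q + kV = 1.026e+09 + 50·430000 = 1.047e+09 m³/yr.
C = 1230/1.047e+09 = 1.175e-06 kg/m³ = 0.001175 mg/L = 1.175 µg/L.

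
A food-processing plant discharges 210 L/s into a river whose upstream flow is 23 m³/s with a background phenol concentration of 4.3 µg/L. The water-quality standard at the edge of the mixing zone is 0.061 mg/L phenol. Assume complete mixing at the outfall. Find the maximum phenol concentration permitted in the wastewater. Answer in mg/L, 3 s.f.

210 L/s = 0.21 m³/s.
4.3 µg/L = 0.0043 mg/L.
Mass balance: 0.061·23.21 = 0.21·Cₑ + 23·0.0043.
Cₑ = (1.416 − 0.0989) / 0.21 = 6.271 mg/L.

6.27 mg/L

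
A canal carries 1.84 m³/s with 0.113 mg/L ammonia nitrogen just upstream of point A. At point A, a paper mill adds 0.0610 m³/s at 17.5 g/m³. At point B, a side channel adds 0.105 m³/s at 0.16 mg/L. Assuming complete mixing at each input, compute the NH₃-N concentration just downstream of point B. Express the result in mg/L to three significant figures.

0.644 mg/L

After input A: C = (1.84·0.113 + 0.061·17.5) / 1.901 = 0.6709 mg/L.
After input B: C = (1.901·0.6709 + 0.105·0.16) / 2.006 = 0.6442 mg/L.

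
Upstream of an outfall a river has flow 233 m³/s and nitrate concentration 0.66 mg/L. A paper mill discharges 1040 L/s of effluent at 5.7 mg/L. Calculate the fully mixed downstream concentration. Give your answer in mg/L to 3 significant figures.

1040 L/s = 1.04 m³/s.
Flow-weighted mixing gives C = (1.04·5.7 + 233·0.66) / (1.04 + 233) = 159.7/234 = 0.6824 mg/L.

0.682 mg/L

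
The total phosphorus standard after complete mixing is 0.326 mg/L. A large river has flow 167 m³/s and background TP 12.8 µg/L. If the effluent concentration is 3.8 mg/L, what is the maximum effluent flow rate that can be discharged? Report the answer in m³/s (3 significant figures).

12.8 µg/L = 0.0128 mg/L.
Mass balance at complete mixing: C_std·(Q_w + Q_r) = Q_w·C_e + Q_r·C_b.
Rearranging, Q_w = Q_r·(C_std − C_b)/(C_e − C_std) = 167·(0.326 − 0.0128) / (3.8 − 0.326) = 15.06 m³/s.

15.1 m³/s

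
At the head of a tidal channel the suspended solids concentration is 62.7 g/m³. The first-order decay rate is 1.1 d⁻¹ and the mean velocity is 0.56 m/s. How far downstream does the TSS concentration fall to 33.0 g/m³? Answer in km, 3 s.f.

28.2 km

From C = C₀·e^(−kt), t = ln(C₀/C)/k = ln(62.7/33.0)/1.1 = 0.6419/1.1 = 0.5835 d.
Distance = v·t = 0.56 m/s × 5.041e+04 s = 2.823e+04 m = 28.23 km.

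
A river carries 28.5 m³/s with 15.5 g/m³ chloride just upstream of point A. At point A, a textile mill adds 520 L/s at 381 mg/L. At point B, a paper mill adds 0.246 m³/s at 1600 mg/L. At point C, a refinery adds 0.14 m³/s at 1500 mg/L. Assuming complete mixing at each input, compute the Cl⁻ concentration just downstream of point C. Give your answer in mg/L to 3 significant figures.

42.3 mg/L

520 L/s = 0.52 m³/s.
After input A: C = (28.5·15.5 + 0.52·381) / 29.02 = 22.05 mg/L.
After input B: C = (29.02·22.05 + 0.246·1600) / 29.27 = 35.31 mg/L.
After input C: C = (29.27·35.31 + 0.14·1500) / 29.41 = 42.29 mg/L.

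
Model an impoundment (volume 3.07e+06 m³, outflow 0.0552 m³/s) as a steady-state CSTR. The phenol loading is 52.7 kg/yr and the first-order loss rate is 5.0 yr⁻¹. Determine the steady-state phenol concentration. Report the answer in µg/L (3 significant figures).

3.08 µg/L

Outflow Q = 0.0552 m³/s × 3.156e+07 s/yr = 1.742e+06 m³/yr.
Steady-state CSTR mass balance: W = Q·C + k·V·C, so C = W/(Q + kV).
Q + kV = 1.742e+06 + 5.0·3.07e+06 = 1.709e+07 m³/yr.
C = 52.7/1.709e+07 = 3.083e-06 kg/m³ = 0.003083 mg/L = 3.083 µg/L.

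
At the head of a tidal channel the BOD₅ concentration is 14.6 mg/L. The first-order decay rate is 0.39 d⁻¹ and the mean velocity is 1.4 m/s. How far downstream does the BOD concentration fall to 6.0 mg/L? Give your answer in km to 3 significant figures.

276 km

From C = C₀·e^(−kt), t = ln(C₀/C)/k = ln(14.6/6.0)/0.39 = 0.8893/0.39 = 2.28 d.
Distance = v·t = 1.4 m/s × 1.97e+05 s = 2.758e+05 m = 275.8 km.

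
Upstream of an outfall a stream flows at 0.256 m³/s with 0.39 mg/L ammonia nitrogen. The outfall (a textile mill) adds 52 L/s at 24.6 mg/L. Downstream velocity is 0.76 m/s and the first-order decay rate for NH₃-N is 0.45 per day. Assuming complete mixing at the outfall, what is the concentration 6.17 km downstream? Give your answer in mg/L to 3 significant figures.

52 L/s = 0.052 m³/s.
After complete mixing, C₀ = (0.052·24.6 + 0.256·0.39) / 0.308 = 4.477 mg/L.
Travel time t = 6170 m / 0.76 m/s = 8118 s = 0.09396 d.
C = 4.477·exp(−0.45·0.09396) = 4.477·0.9586 = 4.292 mg/L.

4.29 mg/L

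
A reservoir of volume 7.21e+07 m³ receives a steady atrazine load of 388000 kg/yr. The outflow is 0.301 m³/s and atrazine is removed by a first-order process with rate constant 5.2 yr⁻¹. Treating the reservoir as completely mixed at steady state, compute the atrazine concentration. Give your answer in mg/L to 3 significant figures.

1.01 mg/L

Outflow Q = 0.301 m³/s × 3.156e+07 s/yr = 9.499e+06 m³/yr.
Steady-state CSTR mass balance: W = Q·C + k·V·C, so C = W/(Q + kV).
Q + kV = 9.499e+06 + 5.2·7.21e+07 = 3.844e+08 m³/yr.
C = 388000/3.844e+08 = 0.001009 kg/m³ = 1.009 mg/L.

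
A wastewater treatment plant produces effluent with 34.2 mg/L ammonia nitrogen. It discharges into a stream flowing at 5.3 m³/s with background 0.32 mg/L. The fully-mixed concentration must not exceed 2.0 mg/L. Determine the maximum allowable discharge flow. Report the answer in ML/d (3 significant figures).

Mass balance at complete mixing: C_std·(Q_w + Q_r) = Q_w·C_e + Q_r·C_b.
Rearranging, Q_w = Q_r·(C_std − C_b)/(C_e − C_std) = 5.3·(2 − 0.32) / (34.2 − 2) = 0.2765 m³/s.
= 23.89 ML/d.

23.9 ML/d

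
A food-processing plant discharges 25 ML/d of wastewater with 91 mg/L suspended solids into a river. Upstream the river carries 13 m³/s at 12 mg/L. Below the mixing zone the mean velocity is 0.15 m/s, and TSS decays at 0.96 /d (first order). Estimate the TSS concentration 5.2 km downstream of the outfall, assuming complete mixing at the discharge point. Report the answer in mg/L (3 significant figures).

9.33 mg/L

25 ML/d = 0.2894 m³/s.
After complete mixing, C₀ = (0.2894·91 + 13·12) / 13.29 = 13.72 mg/L.
Travel time t = 5200 m / 0.15 m/s = 3.467e+04 s = 0.4012 d.
C = 13.72·exp(−0.96·0.4012) = 13.72·0.6803 = 9.334 mg/L.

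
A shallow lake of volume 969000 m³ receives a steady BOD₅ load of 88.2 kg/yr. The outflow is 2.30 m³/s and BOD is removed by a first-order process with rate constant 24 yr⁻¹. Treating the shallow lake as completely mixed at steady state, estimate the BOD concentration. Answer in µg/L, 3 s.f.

Outflow Q = 2.30 m³/s × 3.156e+07 s/yr = 7.258e+07 m³/yr.
Steady-state CSTR mass balance: W = Q·C + k·V·C, so C = W/(Q + kV).
Q + kV = 7.258e+07 + 24·969000 = 9.584e+07 m³/yr.
C = 88.2/9.584e+07 = 9.203e-07 kg/m³ = 0.0009203 mg/L = 0.9203 µg/L.

0.920 µg/L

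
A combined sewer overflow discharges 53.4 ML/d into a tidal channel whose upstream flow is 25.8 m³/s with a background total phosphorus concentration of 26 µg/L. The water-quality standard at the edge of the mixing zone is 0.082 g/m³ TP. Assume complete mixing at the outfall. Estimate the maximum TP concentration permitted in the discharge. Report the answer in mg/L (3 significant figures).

2.42 mg/L

53.4 ML/d = 0.6181 m³/s.
26 µg/L = 0.026 mg/L.
Mass balance: 0.082·26.42 = 0.6181·Cₑ + 25.8·0.026.
Cₑ = (2.166 − 0.6708) / 0.6181 = 2.42 mg/L.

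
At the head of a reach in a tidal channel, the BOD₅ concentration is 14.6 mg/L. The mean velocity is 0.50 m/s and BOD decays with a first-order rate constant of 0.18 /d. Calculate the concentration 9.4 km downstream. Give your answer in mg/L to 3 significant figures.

Travel time t = 9.4 km / 0.50 m/s = 9400/0.50 = 1.88e+04 s = 0.2176 d.
First-order decay: C = 14.6·exp(−0.18·0.2176) = 14.6·0.9616 = 14.04 mg/L.

14.0 mg/L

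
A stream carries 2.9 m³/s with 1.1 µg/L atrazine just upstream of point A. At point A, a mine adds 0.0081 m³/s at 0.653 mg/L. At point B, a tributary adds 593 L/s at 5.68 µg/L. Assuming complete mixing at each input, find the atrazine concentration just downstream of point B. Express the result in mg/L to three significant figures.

0.00338 mg/L

1.1 µg/L = 0.0011 mg/L.
After input A: C = (2.9·0.0011 + 0.0081·0.653) / 2.908 = 0.002916 mg/L.
593 L/s = 0.593 m³/s.
5.68 µg/L = 0.00568 mg/L.
After input B: C = (2.908·0.002916 + 0.593·0.00568) / 3.501 = 0.003384 mg/L.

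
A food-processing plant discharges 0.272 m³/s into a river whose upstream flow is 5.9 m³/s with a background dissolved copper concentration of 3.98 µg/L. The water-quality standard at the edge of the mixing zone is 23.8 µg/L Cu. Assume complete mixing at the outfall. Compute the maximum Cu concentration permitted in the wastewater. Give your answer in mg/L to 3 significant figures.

0.454 mg/L

3.98 µg/L = 0.00398 mg/L.
23.8 µg/L = 0.0238 mg/L.
Mass balance: 0.0238·6.172 = 0.272·Cₑ + 5.9·0.00398.
Cₑ = (0.1469 − 0.02348) / 0.272 = 0.4537 mg/L.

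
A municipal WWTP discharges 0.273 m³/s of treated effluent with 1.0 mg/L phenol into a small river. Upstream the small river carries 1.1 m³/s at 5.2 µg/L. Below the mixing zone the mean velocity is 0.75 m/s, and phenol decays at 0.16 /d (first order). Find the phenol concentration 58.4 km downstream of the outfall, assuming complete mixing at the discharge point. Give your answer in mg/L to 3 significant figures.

0.176 mg/L

5.2 µg/L = 0.0052 mg/L.
After complete mixing, C₀ = (0.273·1 + 1.1·0.0052) / 1.373 = 0.203 mg/L.
Travel time t = 5.84e+04 m / 0.75 m/s = 7.787e+04 s = 0.9012 d.
C = 0.203·exp(−0.16·0.9012) = 0.203·0.8657 = 0.1757 mg/L.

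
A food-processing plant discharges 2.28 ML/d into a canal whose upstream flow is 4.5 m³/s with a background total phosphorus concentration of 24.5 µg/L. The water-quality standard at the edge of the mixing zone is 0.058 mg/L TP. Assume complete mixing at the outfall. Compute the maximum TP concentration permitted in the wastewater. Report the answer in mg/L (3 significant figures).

5.77 mg/L

2.28 ML/d = 0.02639 m³/s.
24.5 µg/L = 0.0245 mg/L.
Mass balance: 0.058·4.526 = 0.02639·Cₑ + 4.5·0.0245.
Cₑ = (0.2625 − 0.1103) / 0.02639 = 5.771 mg/L.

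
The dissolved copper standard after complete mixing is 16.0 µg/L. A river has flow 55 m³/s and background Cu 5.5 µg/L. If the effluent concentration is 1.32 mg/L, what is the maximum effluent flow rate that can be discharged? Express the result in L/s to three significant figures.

5.5 µg/L = 0.0055 mg/L.
16.0 µg/L = 0.016 mg/L.
Mass balance at complete mixing: C_std·(Q_w + Q_r) = Q_w·C_e + Q_r·C_b.
Rearranging, Q_w = Q_r·(C_std − C_b)/(C_e − C_std) = 55·(0.016 − 0.0055) / (1.32 − 0.016) = 0.4429 m³/s.
= 442.9 L/s.

443 L/s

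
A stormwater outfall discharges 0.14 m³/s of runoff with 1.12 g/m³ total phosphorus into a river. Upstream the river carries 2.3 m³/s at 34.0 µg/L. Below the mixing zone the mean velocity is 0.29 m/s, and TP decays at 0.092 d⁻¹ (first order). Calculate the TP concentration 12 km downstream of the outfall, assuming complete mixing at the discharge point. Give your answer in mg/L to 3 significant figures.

0.0922 mg/L

34.0 µg/L = 0.034 mg/L.
After complete mixing, C₀ = (0.14·1.12 + 2.3·0.034) / 2.44 = 0.09631 mg/L.
Travel time t = 1.2e+04 m / 0.29 m/s = 4.138e+04 s = 0.4789 d.
C = 0.09631·exp(−0.092·0.4789) = 0.09631·0.9569 = 0.09216 mg/L.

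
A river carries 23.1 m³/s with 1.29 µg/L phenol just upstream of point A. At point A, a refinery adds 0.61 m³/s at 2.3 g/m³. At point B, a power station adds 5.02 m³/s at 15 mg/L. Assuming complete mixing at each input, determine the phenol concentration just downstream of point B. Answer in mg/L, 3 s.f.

2.67 mg/L

1.29 µg/L = 0.00129 mg/L.
After input A: C = (23.1·0.00129 + 0.61·2.3) / 23.71 = 0.06043 mg/L.
After input B: C = (23.71·0.06043 + 5.02·15) / 28.73 = 2.671 mg/L.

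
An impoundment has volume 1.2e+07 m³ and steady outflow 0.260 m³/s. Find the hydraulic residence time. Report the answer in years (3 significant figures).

1.46 yr

Q = 0.260 m³/s × 3.156e+07 s/yr = 8.205e+06 m³/yr.
Hydraulic residence time τ = V/Q = 1.2e+07/8.205e+06 = 1.463 yr.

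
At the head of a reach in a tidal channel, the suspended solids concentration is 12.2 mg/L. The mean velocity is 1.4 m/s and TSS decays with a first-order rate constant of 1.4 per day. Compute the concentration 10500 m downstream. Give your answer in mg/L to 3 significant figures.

Travel time t = 10500 m / 1.4 m/s = 1.05e+04/1.4 = 7500 s = 0.08681 d.
First-order decay: C = 12.2·exp(−1.4·0.08681) = 12.2·0.8856 = 10.8 mg/L.

10.8 mg/L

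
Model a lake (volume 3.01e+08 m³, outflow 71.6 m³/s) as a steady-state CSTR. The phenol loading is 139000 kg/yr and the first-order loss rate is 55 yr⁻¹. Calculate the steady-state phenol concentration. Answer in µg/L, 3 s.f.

7.39 µg/L

Outflow Q = 71.6 m³/s × 3.156e+07 s/yr = 2.26e+09 m³/yr.
Steady-state CSTR mass balance: W = Q·C + k·V·C, so C = W/(Q + kV).
Q + kV = 2.26e+09 + 55·3.01e+08 = 1.881e+10 m³/yr.
C = 139000/1.881e+10 = 7.388e-06 kg/m³ = 0.007388 mg/L = 7.388 µg/L.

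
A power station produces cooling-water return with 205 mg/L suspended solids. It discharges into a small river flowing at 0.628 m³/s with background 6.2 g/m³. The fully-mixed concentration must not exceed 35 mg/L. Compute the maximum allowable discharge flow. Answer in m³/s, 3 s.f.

Mass balance at complete mixing: C_std·(Q_w + Q_r) = Q_w·C_e + Q_r·C_b.
Rearranging, Q_w = Q_r·(C_std − C_b)/(C_e − C_std) = 0.628·(35 − 6.2) / (205 − 35) = 0.1064 m³/s.

0.106 m³/s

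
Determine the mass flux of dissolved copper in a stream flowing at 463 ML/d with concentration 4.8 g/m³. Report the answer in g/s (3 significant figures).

463 ML/d = 5.359 m³/s.
Mass flux = Q·C = 5.359 m³/s × 4.8 g/m³ = 25.72 g/s.

25.7 g/s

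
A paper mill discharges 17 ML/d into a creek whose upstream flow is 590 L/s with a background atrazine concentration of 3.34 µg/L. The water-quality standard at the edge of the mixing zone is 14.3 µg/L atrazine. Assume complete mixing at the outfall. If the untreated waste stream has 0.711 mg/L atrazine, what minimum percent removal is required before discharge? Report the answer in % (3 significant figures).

17 ML/d = 0.1968 m³/s.
590 L/s = 0.59 m³/s.
3.34 µg/L = 0.00334 mg/L.
14.3 µg/L = 0.0143 mg/L.
Mass balance: 0.0143·0.7868 = 0.1968·Cₑ + 0.59·0.00334.
Cₑ = (0.01125 − 0.001971) / 0.1968 = 0.04716 mg/L.
Required removal = 1 − 0.04716/0.711 = 93.37 %.

93.4 %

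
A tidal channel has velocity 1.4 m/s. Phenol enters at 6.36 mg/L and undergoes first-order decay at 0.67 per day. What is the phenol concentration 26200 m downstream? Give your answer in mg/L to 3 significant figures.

5.50 mg/L

Travel time t = 26200 m / 1.4 m/s = 2.62e+04/1.4 = 1.871e+04 s = 0.2166 d.
First-order decay: C = 6.36·exp(−0.67·0.2166) = 6.36·0.8649 = 5.501 mg/L.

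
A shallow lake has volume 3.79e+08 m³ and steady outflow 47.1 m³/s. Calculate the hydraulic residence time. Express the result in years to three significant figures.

0.255 yr

Q = 47.1 m³/s × 3.156e+07 s/yr = 1.486e+09 m³/yr.
Hydraulic residence time τ = V/Q = 3.79e+08/1.486e+09 = 0.255 yr.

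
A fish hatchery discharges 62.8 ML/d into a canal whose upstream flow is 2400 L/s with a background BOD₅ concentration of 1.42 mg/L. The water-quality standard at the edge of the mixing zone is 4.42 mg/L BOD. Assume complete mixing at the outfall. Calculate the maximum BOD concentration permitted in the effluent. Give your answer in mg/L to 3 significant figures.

62.8 ML/d = 0.7269 m³/s.
2400 L/s = 2.4 m³/s.
Mass balance: 4.42·3.127 = 0.7269·Cₑ + 2.4·1.42.
Cₑ = (13.82 − 3.408) / 0.7269 = 14.33 mg/L.

14.3 mg/L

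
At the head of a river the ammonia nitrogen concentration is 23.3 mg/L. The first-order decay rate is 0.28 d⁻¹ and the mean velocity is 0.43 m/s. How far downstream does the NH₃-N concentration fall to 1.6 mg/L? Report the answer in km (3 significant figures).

From C = C₀·e^(−kt), t = ln(C₀/C)/k = ln(23.3/1.6)/0.28 = 2.678/0.28 = 9.566 d.
Distance = v·t = 0.43 m/s × 8.265e+05 s = 3.554e+05 m = 355.4 km.

355 km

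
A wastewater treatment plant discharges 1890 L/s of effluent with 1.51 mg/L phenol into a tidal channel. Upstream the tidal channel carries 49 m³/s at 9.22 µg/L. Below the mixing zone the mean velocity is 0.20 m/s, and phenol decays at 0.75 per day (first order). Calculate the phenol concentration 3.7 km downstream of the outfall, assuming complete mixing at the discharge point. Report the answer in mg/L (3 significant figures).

0.0553 mg/L

1890 L/s = 1.89 m³/s.
9.22 µg/L = 0.00922 mg/L.
After complete mixing, C₀ = (1.89·1.51 + 49·0.00922) / 50.89 = 0.06496 mg/L.
Travel time t = 3700 m / 0.20 m/s = 1.85e+04 s = 0.2141 d.
C = 0.06496·exp(−0.75·0.2141) = 0.06496·0.8516 = 0.05532 mg/L.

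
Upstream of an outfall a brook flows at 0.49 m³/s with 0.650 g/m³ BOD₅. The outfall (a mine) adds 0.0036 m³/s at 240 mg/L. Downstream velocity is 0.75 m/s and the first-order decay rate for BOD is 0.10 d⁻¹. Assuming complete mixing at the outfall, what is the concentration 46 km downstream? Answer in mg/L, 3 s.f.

2.23 mg/L

After complete mixing, C₀ = (0.0036·240 + 0.49·0.65) / 0.4936 = 2.396 mg/L.
Travel time t = 4.6e+04 m / 0.75 m/s = 6.133e+04 s = 0.7099 d.
C = 2.396·exp(−0.10·0.7099) = 2.396·0.9315 = 2.231 mg/L.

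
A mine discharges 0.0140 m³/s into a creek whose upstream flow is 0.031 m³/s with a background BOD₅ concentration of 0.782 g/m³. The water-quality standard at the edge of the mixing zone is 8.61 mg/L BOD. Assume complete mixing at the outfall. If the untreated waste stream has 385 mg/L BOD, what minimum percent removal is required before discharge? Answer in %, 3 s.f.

Mass balance: 8.61·0.045 = 0.014·Cₑ + 0.031·0.782.
Cₑ = (0.3874 − 0.02424) / 0.014 = 25.94 mg/L.
Required removal = 1 − 25.94/385 = 93.26 %.

93.3 %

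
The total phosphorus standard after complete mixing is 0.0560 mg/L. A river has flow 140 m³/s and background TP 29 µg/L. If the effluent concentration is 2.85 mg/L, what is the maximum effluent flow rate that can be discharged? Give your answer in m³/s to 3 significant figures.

29 µg/L = 0.029 mg/L.
Mass balance at complete mixing: C_std·(Q_w + Q_r) = Q_w·C_e + Q_r·C_b.
Rearranging, Q_w = Q_r·(C_std − C_b)/(C_e − C_std) = 140·(0.056 − 0.029) / (2.85 − 0.056) = 1.353 m³/s.

1.35 m³/s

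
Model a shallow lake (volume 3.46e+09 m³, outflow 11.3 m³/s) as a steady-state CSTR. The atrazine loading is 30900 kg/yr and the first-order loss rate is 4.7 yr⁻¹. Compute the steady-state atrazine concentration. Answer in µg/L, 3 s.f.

Outflow Q = 11.3 m³/s × 3.156e+07 s/yr = 3.566e+08 m³/yr.
Steady-state CSTR mass balance: W = Q·C + k·V·C, so C = W/(Q + kV).
Q + kV = 3.566e+08 + 4.7·3.46e+09 = 1.662e+10 m³/yr.
C = 30900/1.662e+10 = 1.859e-06 kg/m³ = 0.001859 mg/L = 1.859 µg/L.

1.86 µg/L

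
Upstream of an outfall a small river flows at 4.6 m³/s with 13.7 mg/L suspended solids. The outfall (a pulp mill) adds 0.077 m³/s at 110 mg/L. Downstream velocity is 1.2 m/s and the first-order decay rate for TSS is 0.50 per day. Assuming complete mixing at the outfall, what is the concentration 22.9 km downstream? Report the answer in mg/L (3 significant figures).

After complete mixing, C₀ = (0.077·110 + 4.6·13.7) / 4.677 = 15.29 mg/L.
Travel time t = 2.29e+04 m / 1.2 m/s = 1.908e+04 s = 0.2209 d.
C = 15.29·exp(−0.50·0.2209) = 15.29·0.8954 = 13.69 mg/L.

13.7 mg/L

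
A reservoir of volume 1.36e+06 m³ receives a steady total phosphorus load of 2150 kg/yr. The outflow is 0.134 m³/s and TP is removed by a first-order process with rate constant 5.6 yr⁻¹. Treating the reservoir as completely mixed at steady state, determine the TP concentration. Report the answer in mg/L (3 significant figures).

0.182 mg/L

Outflow Q = 0.134 m³/s × 3.156e+07 s/yr = 4.229e+06 m³/yr.
Steady-state CSTR mass balance: W = Q·C + k·V·C, so C = W/(Q + kV).
Q + kV = 4.229e+06 + 5.6·1.36e+06 = 1.184e+07 m³/yr.
C = 2150/1.184e+07 = 0.0001815 kg/m³ = 0.1815 mg/L.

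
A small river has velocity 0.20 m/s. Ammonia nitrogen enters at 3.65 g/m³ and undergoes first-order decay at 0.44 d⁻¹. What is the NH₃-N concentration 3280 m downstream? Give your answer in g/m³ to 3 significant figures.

Travel time t = 3280 m / 0.20 m/s = 3280/0.20 = 1.64e+04 s = 0.1898 d.
First-order decay: C = 3.65·exp(−0.44·0.1898) = 3.65·0.9199 = 3.358 g/m³.

3.36 g/m³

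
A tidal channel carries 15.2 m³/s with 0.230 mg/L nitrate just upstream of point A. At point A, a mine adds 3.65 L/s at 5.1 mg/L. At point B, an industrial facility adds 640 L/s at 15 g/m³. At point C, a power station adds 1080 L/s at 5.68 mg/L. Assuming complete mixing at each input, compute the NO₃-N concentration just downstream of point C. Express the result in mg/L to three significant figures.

1.14 mg/L

3.65 L/s = 0.00365 m³/s.
After input A: C = (15.2·0.23 + 0.00365·5.1) / 15.2 = 0.2312 mg/L.
640 L/s = 0.64 m³/s.
After input B: C = (15.2·0.2312 + 0.64·15) / 15.84 = 0.8278 mg/L.
1080 L/s = 1.08 m³/s.
After input C: C = (15.84·0.8278 + 1.08·5.68) / 16.92 = 1.137 mg/L.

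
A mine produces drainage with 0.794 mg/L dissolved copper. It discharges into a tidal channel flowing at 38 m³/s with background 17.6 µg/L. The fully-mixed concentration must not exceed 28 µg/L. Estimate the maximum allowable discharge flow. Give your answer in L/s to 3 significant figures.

516 L/s

17.6 µg/L = 0.0176 mg/L.
28 µg/L = 0.028 mg/L.
Mass balance at complete mixing: C_std·(Q_w + Q_r) = Q_w·C_e + Q_r·C_b.
Rearranging, Q_w = Q_r·(C_std − C_b)/(C_e − C_std) = 38·(0.028 − 0.0176) / (0.794 − 0.028) = 0.5159 m³/s.
= 515.9 L/s.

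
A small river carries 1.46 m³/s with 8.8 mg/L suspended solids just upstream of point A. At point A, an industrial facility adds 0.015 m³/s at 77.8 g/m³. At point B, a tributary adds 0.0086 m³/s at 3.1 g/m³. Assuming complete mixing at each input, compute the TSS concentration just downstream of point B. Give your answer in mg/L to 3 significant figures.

After input A: C = (1.46·8.8 + 0.015·77.8) / 1.475 = 9.502 mg/L.
After input B: C = (1.475·9.502 + 0.0086·3.1) / 1.484 = 9.465 mg/L.

9.46 mg/L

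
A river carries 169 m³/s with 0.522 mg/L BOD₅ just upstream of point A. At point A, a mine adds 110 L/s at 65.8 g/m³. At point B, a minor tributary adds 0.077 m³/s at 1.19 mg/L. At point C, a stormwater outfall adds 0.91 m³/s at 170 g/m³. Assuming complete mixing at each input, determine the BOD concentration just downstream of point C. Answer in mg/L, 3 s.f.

1.47 mg/L

110 L/s = 0.11 m³/s.
After input A: C = (169·0.522 + 0.11·65.8) / 169.1 = 0.5645 mg/L.
After input B: C = (169.1·0.5645 + 0.077·1.19) / 169.2 = 0.5647 mg/L.
After input C: C = (169.2·0.5647 + 0.91·170) / 170.1 = 1.471 mg/L.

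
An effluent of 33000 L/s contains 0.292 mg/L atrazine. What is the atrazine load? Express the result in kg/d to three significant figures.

833 kg/d

33000 L/s = 33 m³/s.
Mass flux = Q·C = 33 m³/s × 0.292 g/m³ = 9.636 g/s.
= 9.636 g/s × 86.4 = 832.6 kg/d.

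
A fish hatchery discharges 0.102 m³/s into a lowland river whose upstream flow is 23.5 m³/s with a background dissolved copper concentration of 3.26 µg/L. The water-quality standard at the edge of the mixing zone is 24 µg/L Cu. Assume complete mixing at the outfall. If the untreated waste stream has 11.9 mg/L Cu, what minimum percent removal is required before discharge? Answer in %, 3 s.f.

3.26 µg/L = 0.00326 mg/L.
24 µg/L = 0.024 mg/L.
Mass balance: 0.024·23.6 = 0.102·Cₑ + 23.5·0.00326.
Cₑ = (0.5664 − 0.07661) / 0.102 = 4.802 mg/L.
Required removal = 1 − 4.802/11.9 = 59.64 %.

59.6 %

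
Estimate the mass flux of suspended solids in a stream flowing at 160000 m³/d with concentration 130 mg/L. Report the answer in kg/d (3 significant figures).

20800 kg/d

160000 m³/d = 1.852 m³/s.
Mass flux = Q·C = 1.852 m³/s × 130 g/m³ = 240.7 g/s.
= 240.7 g/s × 86.4 = 2.08e+04 kg/d.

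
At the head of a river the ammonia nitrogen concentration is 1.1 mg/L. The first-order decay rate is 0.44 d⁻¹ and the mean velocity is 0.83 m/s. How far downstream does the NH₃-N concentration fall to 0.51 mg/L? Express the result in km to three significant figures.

125 km

From C = C₀·e^(−kt), t = ln(C₀/C)/k = ln(1.1/0.51)/0.44 = 0.7687/0.44 = 1.747 d.
Distance = v·t = 0.83 m/s × 1.509e+05 s = 1.253e+05 m = 125.3 km.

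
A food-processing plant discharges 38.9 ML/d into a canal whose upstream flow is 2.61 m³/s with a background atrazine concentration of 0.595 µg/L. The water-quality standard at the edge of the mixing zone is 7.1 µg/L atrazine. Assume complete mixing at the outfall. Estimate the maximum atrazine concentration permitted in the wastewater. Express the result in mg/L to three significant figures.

0.0448 mg/L

38.9 ML/d = 0.4502 m³/s.
0.595 µg/L = 0.000595 mg/L.
7.1 µg/L = 0.0071 mg/L.
Mass balance: 0.0071·3.06 = 0.4502·Cₑ + 2.61·0.000595.
Cₑ = (0.02173 − 0.001553) / 0.4502 = 0.04481 mg/L.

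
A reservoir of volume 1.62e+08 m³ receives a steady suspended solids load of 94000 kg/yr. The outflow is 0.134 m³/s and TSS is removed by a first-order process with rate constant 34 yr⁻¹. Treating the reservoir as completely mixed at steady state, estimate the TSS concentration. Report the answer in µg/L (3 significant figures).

17.1 µg/L

Outflow Q = 0.134 m³/s × 3.156e+07 s/yr = 4.229e+06 m³/yr.
Steady-state CSTR mass balance: W = Q·C + k·V·C, so C = W/(Q + kV).
Q + kV = 4.229e+06 + 34·1.62e+08 = 5.512e+09 m³/yr.
C = 94000/5.512e+09 = 1.705e-05 kg/m³ = 0.01705 mg/L = 17.05 µg/L.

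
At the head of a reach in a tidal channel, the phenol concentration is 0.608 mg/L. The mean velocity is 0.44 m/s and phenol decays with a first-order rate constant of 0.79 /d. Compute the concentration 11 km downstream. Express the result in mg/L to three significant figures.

0.484 mg/L

Travel time t = 11 km / 0.44 m/s = 1.1e+04/0.44 = 2.5e+04 s = 0.2894 d.
First-order decay: C = 0.608·exp(−0.79·0.2894) = 0.608·0.7957 = 0.4838 mg/L.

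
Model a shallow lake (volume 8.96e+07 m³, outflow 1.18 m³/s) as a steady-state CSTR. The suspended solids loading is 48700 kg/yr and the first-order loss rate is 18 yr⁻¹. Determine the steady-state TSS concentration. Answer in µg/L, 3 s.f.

29.5 µg/L

Outflow Q = 1.18 m³/s × 3.156e+07 s/yr = 3.724e+07 m³/yr.
Steady-state CSTR mass balance: W = Q·C + k·V·C, so C = W/(Q + kV).
Q + kV = 3.724e+07 + 18·8.96e+07 = 1.65e+09 m³/yr.
C = 48700/1.65e+09 = 2.951e-05 kg/m³ = 0.02951 mg/L = 29.51 µg/L.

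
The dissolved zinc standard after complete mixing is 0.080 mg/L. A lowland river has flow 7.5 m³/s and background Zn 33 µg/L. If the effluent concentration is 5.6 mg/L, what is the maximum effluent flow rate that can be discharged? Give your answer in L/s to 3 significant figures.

63.9 L/s

33 µg/L = 0.033 mg/L.
Mass balance at complete mixing: C_std·(Q_w + Q_r) = Q_w·C_e + Q_r·C_b.
Rearranging, Q_w = Q_r·(C_std − C_b)/(C_e − C_std) = 7.5·(0.08 − 0.033) / (5.6 − 0.08) = 0.06386 m³/s.
= 63.86 L/s.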